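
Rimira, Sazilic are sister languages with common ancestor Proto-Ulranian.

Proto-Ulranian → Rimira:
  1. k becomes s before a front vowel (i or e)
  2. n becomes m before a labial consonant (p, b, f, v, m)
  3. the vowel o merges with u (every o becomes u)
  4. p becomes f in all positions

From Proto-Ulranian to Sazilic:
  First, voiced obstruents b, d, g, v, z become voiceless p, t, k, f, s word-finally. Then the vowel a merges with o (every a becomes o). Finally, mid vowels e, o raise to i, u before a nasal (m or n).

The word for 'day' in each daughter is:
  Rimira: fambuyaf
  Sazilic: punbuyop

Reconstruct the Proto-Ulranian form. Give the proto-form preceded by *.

*panbuyap

Position 8: Rimira has f, Sazilic has p. Taking the neighbouring segments as reconstructed: Rimira f could go back to *p or *f; Sazilic p could go back to *p or *b — the one source consistent with every daughter is *p.
Position 2: Rimira has a, Sazilic has u. Rimira preserves a here (none of its changes turn any other segment into a), so the proto-segment is *a.
Position 3: Rimira has m, Sazilic has n. Sazilic preserves n here (none of its changes turn any other segment into n), so the proto-segment is *n.
Continuing position by position gives *panbuyap; check it forward:
Rimira: *panbuyap
  panbuyap (rule 1 does not apply)
  panbuyap → pambuyap   [nasal place assimilation]
  pambuyap (rule 3 does not apply)
  pambuyap → fambuyaf   [unconditioned shift]
  giving Rimira fambuyaf.
Sazilic: *panbuyap > ponbuyop > punbuyop  (by vowel merger, pre-nasal raising)
Only *panbuyap yields all of Rimira fambuyaf, Sazilic punbuyop.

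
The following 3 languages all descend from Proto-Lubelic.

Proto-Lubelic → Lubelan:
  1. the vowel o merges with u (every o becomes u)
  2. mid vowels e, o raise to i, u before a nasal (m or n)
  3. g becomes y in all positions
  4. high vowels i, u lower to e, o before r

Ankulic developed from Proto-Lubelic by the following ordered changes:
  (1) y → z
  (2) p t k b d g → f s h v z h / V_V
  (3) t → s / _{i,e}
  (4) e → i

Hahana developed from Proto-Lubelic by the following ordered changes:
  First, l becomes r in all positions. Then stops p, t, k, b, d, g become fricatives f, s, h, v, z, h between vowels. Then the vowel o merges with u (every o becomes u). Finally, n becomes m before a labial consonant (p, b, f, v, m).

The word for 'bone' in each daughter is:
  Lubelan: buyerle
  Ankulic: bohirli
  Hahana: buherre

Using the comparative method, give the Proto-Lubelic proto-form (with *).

*bogerle

Position 7: Lubelan has e, Ankulic has i, Hahana has e. Hahana preserves e here (none of its changes turn any other segment into e), so the proto-segment is *e.
Position 4: Lubelan has e, Ankulic has i, Hahana has e. Hahana preserves e here (none of its changes turn any other segment into e), so the proto-segment is *e.
This points to *bogerle. Verify forward in each daughter:
Lubelan: *bogerle > bugerle > buyerle  (by vowel merger, unconditioned shift)
Ankulic: start from *bogerle.
  rule 1: no change — bogerle
  rule 2 (intervocalic lenition): bogerle → boherle
  rule 3: no change — boherle
  rule 4 (vowel merger): boherle → bohirli
  ⇒ Ankulic bohirli
Hahana: *bogerle
  bogerle → bogerre   [unconditioned shift]
  bogerre → boherre   [intervocalic lenition]
  boherre → buherre   [vowel merger]
  buherre (rule 4 does not apply)
  giving Hahana buherre.
No other proto-form is consistent with every reflex, so the reconstruction is *bogerle.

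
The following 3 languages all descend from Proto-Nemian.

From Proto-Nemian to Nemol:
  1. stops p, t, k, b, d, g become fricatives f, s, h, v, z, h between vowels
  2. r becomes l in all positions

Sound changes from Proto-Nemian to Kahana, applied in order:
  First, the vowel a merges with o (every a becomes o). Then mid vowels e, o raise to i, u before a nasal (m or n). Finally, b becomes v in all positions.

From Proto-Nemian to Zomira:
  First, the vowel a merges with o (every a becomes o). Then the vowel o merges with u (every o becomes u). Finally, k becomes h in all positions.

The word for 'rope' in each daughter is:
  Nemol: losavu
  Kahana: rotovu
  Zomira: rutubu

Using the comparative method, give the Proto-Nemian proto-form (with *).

*rotabu

Position 3: Nemol has s, Kahana has t, Zomira has t. Kahana preserves t here (none of its changes turn any other segment into t), so the proto-segment is *t.
Position 2: Nemol has o, Kahana has o, Zomira has u. Nemol preserves o here (none of its changes turn any other segment into o), so the proto-segment is *o.
This points to *rotabu. Verify forward in each daughter:
Nemol: start from *rotabu.
  rule 1 (intervocalic lenition): rotabu → rosavu
  rule 2 (unconditioned shift): rosavu → losavu
  ⇒ Nemol losavu
Kahana: *rotabu
  rotabu → rotobu   [vowel merger]
  rotobu (rule 2 does not apply)
  rotobu → rotovu   [unconditioned shift]
  giving Kahana rotovu.
Zomira: *rotabu > rotobu > rutubu  (by vowel merger, vowel merger)
No other proto-form is consistent with every reflex, so the reconstruction is *rotabu.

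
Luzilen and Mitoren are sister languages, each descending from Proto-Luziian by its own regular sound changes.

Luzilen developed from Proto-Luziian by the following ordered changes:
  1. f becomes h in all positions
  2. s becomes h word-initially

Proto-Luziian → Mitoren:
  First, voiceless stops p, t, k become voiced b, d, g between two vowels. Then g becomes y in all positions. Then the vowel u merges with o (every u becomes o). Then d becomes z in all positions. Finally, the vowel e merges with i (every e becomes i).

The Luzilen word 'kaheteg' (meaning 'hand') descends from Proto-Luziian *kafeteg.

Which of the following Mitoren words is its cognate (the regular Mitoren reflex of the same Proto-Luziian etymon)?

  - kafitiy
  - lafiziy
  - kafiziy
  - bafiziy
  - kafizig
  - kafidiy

Mitoren: *kafeteg
  kafeteg → kafedeg   [intervocalic voicing]
  kafedeg → kafedey   [unconditioned shift]
  kafedey (rule 3 does not apply)
  kafedey → kafezey   [unconditioned shift]
  kafezey → kafiziy   [vowel merger]
  giving Mitoren kafiziy.
Among the options, 'kafiziy' alone shows every Mitoren change applied in order.

kafiziy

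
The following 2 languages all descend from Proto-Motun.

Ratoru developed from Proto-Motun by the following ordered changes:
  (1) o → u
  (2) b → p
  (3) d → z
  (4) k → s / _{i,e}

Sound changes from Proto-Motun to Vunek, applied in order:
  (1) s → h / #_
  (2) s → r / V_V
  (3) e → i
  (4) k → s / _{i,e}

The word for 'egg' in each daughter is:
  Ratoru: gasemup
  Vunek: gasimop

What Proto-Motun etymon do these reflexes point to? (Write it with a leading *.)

*gakemop

Position 4: Ratoru has e, Vunek has i. Ratoru preserves e here (none of its changes turn any other segment into e), so the proto-segment is *e.
Position 3: Ratoru has s, Vunek has s. Taking the neighbouring segments as reconstructed: Ratoru s could go back to *k or *s; Vunek s can only go back to *k — the one source consistent with every daughter is *k.
Continuing position by position gives *gakemop; check it forward:
Ratoru: *gakemop > gakemup > gasemup  (by vowel merger, palatalisation)
Vunek: start from *gakemop.
  rule 1: no change — gakemop
  rule 2: no change — gakemop
  rule 3 (vowel merger): gakemop → gakimop
  rule 4 (palatalisation): gakimop → gasimop
  ⇒ Vunek gasimop
*gakemop is the unique common source.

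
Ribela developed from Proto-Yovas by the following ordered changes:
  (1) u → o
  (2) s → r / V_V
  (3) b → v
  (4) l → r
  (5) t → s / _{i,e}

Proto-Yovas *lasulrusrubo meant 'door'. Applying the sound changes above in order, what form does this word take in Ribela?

Ribela: *lasulrusrubo > lasolrosrobo > larolrosrobo > larolrosrovo > rarorrosrovo  (by vowel merger, rhotacism, unconditioned shift, unconditioned shift)

rarorrosrovo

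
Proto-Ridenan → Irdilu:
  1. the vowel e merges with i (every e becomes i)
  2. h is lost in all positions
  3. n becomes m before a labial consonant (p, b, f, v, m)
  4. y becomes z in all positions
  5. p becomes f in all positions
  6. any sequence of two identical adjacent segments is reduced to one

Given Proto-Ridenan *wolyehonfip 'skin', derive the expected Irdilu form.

Irdilu: *wolyehonfip
  wolyehonfip → wolyihonfip   [vowel merger]
  wolyihonfip → wolyionfip   [h-loss]
  wolyionfip → wolyiomfip   [nasal place assimilation]
  wolyiomfip → wolziomfip   [unconditioned shift]
  wolziomfip → wolziomfif   [unconditioned shift]
  wolziomfif (rule 6 does not apply)
  giving Irdilu wolziomfif.

wolziomfif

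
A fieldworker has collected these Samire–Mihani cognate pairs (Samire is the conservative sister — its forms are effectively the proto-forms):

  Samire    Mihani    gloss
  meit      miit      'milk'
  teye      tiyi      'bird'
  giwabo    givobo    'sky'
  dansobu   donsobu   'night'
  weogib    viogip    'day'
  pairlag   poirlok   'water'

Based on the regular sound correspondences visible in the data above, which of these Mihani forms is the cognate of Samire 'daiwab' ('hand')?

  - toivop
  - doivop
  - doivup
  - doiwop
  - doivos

doivop

pairlag ~ poirlok — Samire a corresponds to Mihani o after a consonant, before a front vowel.
giwabo ~ givobo — Samire w corresponds to Mihani v between vowels (before a back vowel).
giwabo ~ givobo — Samire a corresponds to Mihani o after a consonant, before a labial obstruent.
weogib ~ viogip — Samire b corresponds to Mihani p word-finally.
Applying these to Samire 'daiwab':
  daiwab → doiwab   (a→o after a consonant, before a front vowel)
  doiwab → doivab   (w→v between vowels (before a back vowel))
  doivab → doivob   (a→o after a consonant, before a labial obstruent)
  doivob → doivop   (b→p word-finally)
So the Mihani cognate is 'doivop'.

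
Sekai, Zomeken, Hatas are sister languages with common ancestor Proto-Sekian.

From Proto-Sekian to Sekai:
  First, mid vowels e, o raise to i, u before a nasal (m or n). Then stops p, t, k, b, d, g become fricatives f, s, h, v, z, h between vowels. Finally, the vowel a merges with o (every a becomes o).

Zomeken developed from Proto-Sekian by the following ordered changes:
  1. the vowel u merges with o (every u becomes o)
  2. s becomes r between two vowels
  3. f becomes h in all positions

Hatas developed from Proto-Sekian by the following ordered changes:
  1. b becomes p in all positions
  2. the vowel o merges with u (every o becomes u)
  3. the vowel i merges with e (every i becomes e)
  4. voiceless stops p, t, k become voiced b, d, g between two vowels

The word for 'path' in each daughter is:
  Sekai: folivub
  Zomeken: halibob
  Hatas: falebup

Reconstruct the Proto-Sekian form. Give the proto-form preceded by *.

*falibub

Position 6: Sekai has u, Zomeken has o, Hatas has u. Taking the neighbouring segments as reconstructed: Sekai u can only go back to *u; Zomeken o could go back to *o or *u; Hatas u could go back to *o or *u — the one source consistent with every daughter is *u.
Position 2: Sekai has o, Zomeken has a, Hatas has a. Zomeken preserves a here (none of its changes turn any other segment into a), so the proto-segment is *a.
Position 4: Sekai has i, Zomeken has i, Hatas has e. Zomeken preserves i here (none of its changes turn any other segment into i), so the proto-segment is *i.
Continuing position by position gives *falibub; check it forward:
Sekai: *falibub > falivub > folivub  (by intervocalic lenition, vowel merger)
Zomeken: start from *falibub.
  rule 1 (vowel merger): falibub → falibob
  rule 2: no change — falibob
  rule 3 (unconditioned shift): falibob → halibob
  ⇒ Zomeken halibob
Hatas: *falibub
  falibub → falipup   [unconditioned shift]
  falipup (rule 2 does not apply)
  falipup → falepup   [vowel merger]
  falepup → falebup   [intervocalic voicing]
  giving Hatas falebup.
Only *falibub yields all of Sekai folivub, Zomeken halibob, Hatas falebup.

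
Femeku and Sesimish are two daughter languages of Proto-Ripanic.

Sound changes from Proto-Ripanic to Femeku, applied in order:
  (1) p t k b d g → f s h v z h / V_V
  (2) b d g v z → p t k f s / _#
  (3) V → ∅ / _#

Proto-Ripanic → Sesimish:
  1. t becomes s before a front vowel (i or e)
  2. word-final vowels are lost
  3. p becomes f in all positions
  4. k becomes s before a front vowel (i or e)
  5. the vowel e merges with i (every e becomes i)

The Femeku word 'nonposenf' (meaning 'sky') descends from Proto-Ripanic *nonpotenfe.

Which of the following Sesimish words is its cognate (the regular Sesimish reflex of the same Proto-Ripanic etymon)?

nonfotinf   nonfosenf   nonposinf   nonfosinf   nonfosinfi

Sesimish: start from *nonpotenfe.
  rule 1 (palatalisation): nonpotenfe → nonposenfe
  rule 2 (apocope): nonposenfe → nonposenf
  rule 3 (unconditioned shift): nonposenf → nonfosenf
  rule 4: no change — nonfosenf
  rule 5 (vowel merger): nonfosenf → nonfosinf
  ⇒ Sesimish nonfosinf
The other candidates each miss or misapply at least one Sesimish change.

nonfosinf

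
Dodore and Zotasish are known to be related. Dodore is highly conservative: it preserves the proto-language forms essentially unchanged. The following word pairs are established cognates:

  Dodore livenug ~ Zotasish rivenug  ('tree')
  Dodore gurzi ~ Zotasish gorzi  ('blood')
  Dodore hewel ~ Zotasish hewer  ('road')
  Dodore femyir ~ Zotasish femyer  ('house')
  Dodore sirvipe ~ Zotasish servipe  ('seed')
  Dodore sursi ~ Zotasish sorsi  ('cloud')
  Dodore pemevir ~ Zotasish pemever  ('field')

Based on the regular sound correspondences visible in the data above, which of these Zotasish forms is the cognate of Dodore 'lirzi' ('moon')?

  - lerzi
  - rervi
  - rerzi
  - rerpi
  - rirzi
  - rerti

livenug ~ rivenug — Dodore l corresponds to Zotasish r word-initially before a front vowel.
femyir ~ femyer, sirvipe ~ servipe — Dodore i corresponds to Zotasish e after a consonant, before r.
Applying these to Dodore 'lirzi':
  lirzi → rirzi   (l→r word-initially before a front vowel)
  rirzi → rerzi   (i→e after a consonant, before r)
So the Zotasish cognate is 'rerzi'.

rerzi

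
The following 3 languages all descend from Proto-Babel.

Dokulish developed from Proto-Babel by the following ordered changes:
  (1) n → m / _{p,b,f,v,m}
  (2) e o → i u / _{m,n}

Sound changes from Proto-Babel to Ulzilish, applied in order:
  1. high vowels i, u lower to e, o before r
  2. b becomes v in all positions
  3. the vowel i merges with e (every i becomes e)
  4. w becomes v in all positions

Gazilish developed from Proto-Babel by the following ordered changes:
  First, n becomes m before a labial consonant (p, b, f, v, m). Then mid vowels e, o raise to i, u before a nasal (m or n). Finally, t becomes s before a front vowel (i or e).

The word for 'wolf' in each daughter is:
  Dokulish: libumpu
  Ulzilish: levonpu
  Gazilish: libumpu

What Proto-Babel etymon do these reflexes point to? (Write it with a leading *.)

Position 5: Dokulish has m, Ulzilish has n, Gazilish has m. Ulzilish preserves n here (none of its changes turn any other segment into n), so the proto-segment is *n.
Position 3: Dokulish has b, Ulzilish has v, Gazilish has b. Dokulish preserves b here (none of its changes turn any other segment into b), so the proto-segment is *b.
Position 4: Dokulish has u, Ulzilish has o, Gazilish has u. Taking the neighbouring segments as reconstructed: Dokulish u could go back to *o or *u; Ulzilish o can only go back to *o; Gazilish u could go back to *o or *u — the one source consistent with every daughter is *o.
This points to *libonpu. Verify forward in each daughter:
Dokulish: *libonpu
  libonpu → libompu   [nasal place assimilation]
  libompu → libumpu   [pre-nasal raising]
  giving Dokulish libumpu.
Ulzilish: *libonpu > livonpu > levonpu  (by unconditioned shift, vowel merger)
Gazilish: *libonpu
  libonpu → libompu   [nasal place assimilation]
  libompu → libumpu   [pre-nasal raising]
  libumpu (rule 3 does not apply)
  giving Gazilish libumpu.
*libonpu is the unique common source.

*libonpu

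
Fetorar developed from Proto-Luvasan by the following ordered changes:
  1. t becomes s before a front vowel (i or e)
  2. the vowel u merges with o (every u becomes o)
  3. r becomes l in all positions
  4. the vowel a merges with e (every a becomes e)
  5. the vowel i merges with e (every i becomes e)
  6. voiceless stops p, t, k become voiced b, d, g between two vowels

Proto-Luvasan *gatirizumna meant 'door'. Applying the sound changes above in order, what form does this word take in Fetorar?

geselezomne

Fetorar: *gatirizumna > gasirizumna > gasirizomna > gasilizomna > gesilizomne > geselezomne  (by palatalisation, vowel merger, unconditioned shift, vowel merger, vowel merger)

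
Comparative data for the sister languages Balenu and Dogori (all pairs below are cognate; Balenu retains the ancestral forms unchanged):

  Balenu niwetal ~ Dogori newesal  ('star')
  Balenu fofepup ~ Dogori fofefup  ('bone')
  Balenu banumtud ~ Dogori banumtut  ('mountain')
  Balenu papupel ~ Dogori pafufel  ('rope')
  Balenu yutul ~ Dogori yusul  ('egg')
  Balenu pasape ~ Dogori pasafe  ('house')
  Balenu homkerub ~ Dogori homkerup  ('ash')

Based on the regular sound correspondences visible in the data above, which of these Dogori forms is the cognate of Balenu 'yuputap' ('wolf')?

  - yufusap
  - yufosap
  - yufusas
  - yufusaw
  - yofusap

fofepup ~ fofefup, papupel ~ pafufel — Balenu p corresponds to Dogori f between vowels (before a back vowel).
niwetal ~ newesal — Balenu t corresponds to Dogori s between vowels (before a back vowel).
Applying these to Balenu 'yuputap':
  yuputap → yufutap   (p→f between vowels (before a back vowel))
  yufutap → yufusap   (t→s between vowels (before a back vowel))
So the Dogori cognate is 'yufusap'.

yufusap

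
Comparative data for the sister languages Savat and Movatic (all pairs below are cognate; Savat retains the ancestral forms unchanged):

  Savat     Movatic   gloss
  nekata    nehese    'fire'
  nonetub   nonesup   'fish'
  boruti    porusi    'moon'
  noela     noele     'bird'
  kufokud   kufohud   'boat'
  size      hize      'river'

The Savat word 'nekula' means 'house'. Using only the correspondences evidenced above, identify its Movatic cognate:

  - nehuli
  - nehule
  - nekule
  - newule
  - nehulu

nehule

kufokud ~ kufohud — Savat k corresponds to Movatic h between vowels (before a back vowel).
nekata ~ nehese, noela ~ noele — Savat a corresponds to Movatic e word-finally.
Applying these to Savat 'nekula':
  nekula → nehula   (k→h between vowels (before a back vowel))
  nehula → nehule   (a→e word-finally)
So the Movatic cognate is 'nehule'.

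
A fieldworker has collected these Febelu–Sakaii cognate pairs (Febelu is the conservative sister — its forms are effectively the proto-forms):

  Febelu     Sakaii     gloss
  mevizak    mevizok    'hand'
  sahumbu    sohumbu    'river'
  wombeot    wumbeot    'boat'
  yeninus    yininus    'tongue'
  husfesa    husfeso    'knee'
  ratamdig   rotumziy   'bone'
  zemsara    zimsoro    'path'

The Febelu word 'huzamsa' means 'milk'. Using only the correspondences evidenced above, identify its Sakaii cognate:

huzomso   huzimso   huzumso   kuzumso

huzumso

ratamdig ~ rotumziy — Febelu a corresponds to Sakaii u after a consonant, before a nasal.
husfesa ~ husfeso, zemsara ~ zimsoro — Febelu a corresponds to Sakaii o word-finally.
Applying these to Febelu 'huzamsa':
  huzamsa → huzumsa   (a→u after a consonant, before a nasal)
  huzumsa → huzumso   (a→o word-finally)
So the Sakaii cognate is 'huzumso'.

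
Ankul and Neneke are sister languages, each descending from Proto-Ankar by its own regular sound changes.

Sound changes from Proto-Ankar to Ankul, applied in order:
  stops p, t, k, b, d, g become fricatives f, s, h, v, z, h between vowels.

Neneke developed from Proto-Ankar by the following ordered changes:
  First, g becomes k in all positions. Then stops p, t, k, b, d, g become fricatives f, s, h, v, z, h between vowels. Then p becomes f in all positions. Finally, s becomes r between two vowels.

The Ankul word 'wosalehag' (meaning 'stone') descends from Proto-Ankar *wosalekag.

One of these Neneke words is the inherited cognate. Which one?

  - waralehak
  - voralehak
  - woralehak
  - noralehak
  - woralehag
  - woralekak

woralehak

Neneke: *wosalekag
  wosalekag → wosalekak   [unconditioned shift]
  wosalekak → wosalehak   [intervocalic lenition]
  wosalehak (rule 3 does not apply)
  wosalehak → woralehak   [rhotacism]
  giving Neneke woralehak.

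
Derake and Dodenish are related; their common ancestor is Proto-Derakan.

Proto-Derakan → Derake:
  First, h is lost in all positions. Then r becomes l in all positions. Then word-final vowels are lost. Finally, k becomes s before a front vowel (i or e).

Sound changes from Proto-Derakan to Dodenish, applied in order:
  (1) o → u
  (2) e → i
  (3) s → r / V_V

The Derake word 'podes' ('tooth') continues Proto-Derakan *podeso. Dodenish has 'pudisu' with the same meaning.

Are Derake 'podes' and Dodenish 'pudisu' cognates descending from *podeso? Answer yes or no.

Derive the expected Dodenish reflex of *podeso:
Dodenish: start from *podeso.
  rule 1 (vowel merger): podeso → pudesu
  rule 2 (vowel merger): pudesu → pudisu
  rule 3 (rhotacism): pudisu → pudiru
  ⇒ Dodenish pudiru
The regular Dodenish reflex would be 'pudiru', but the attested form is 'pudisu'. The correspondence is irregular, so they are not cognates (the Dodenish form has a different source).

no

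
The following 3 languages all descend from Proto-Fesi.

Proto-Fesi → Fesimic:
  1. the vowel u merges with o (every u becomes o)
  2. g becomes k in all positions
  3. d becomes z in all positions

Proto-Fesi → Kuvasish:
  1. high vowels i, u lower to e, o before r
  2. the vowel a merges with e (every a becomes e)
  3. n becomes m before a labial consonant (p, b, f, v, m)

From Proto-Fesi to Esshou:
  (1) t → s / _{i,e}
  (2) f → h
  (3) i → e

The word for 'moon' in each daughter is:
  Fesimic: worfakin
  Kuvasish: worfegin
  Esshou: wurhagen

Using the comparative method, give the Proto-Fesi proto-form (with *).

*wurfagin

Position 4: Fesimic has f, Kuvasish has f, Esshou has h. Fesimic preserves f here (none of its changes turn any other segment into f), so the proto-segment is *f.
Position 2: Fesimic has o, Kuvasish has o, Esshou has u. Esshou preserves u here (none of its changes turn any other segment into u), so the proto-segment is *u.
This points to *wurfagin. Verify forward in each daughter:
Fesimic: start from *wurfagin.
  rule 1 (vowel merger): wurfagin → worfagin
  rule 2 (unconditioned shift): worfagin → worfakin
  rule 3: no change — worfakin
  ⇒ Fesimic worfakin
Kuvasish: *wurfagin > worfagin > worfegin  (by pre-rhotic lowering, vowel merger)
Esshou: *wurfagin > wurhagin > wurhagen  (by unconditioned shift, vowel merger)
*wurfagin is the unique common source.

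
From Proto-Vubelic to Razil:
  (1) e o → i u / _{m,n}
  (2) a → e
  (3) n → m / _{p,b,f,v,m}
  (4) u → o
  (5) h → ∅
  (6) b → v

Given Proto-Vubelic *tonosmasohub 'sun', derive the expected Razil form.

tonosmesoov

Razil: *tonosmasohub
  tonosmasohub → tunosmasohub   [pre-nasal raising]
  tunosmasohub → tunosmesohub   [vowel merger]
  tunosmesohub (rule 3 does not apply)
  tunosmesohub → tonosmesohob   [vowel merger]
  tonosmesohob → tonosmesoob   [h-loss]
  tonosmesoob → tonosmesoov   [unconditioned shift]
  giving Razil tonosmesoov.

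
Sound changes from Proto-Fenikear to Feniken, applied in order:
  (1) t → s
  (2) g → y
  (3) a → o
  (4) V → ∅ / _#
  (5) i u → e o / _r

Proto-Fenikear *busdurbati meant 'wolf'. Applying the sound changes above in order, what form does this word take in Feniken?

busdorbos

Feniken: *busdurbati
  busdurbati → busdurbasi   [unconditioned shift]
  busdurbasi (rule 2 does not apply)
  busdurbasi → busdurbosi   [vowel merger]
  busdurbosi → busdurbos   [apocope]
  busdurbos → busdorbos   [pre-rhotic lowering]
  giving Feniken busdorbos.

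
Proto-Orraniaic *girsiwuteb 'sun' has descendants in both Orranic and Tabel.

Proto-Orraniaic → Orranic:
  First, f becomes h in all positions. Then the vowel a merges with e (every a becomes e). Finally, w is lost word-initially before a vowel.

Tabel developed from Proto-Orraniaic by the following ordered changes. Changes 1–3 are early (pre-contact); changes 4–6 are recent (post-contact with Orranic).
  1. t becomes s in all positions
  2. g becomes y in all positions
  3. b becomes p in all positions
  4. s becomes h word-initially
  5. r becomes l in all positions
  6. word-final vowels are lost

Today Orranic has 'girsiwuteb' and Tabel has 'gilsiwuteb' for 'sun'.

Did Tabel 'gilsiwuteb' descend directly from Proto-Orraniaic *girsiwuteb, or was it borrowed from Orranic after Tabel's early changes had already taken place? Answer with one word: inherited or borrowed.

If inherited, *girsiwuteb would pass through all of Tabel's changes:
Tabel: *girsiwuteb
  girsiwuteb → girsiwuseb   [unconditioned shift]
  girsiwuseb → yirsiwuseb   [unconditioned shift]
  yirsiwuseb → yirsiwusep   [unconditioned shift]
  yirsiwusep (rule 4 does not apply)
  yirsiwusep → yilsiwusep   [unconditioned shift]
  yilsiwusep (rule 6 does not apply)
  giving Tabel yilsiwusep.
If borrowed from Orranic 'girsiwuteb' after the early changes, it would undergo only the recent ones:
  rule 4 (debuccalisation): no change (girsiwuteb)
  rule 5 (unconditioned shift): girsiwuteb → gilsiwuteb
  rule 6 (apocope): no change (gilsiwuteb)
  ⇒ as a loan: gilsiwuteb
Tabel 'gilsiwuteb' matches the loan outcome 'gilsiwuteb', not the inherited 'yilsiwusep' — it skipped the early Tabel changes, so it was borrowed from Orranic.

borrowed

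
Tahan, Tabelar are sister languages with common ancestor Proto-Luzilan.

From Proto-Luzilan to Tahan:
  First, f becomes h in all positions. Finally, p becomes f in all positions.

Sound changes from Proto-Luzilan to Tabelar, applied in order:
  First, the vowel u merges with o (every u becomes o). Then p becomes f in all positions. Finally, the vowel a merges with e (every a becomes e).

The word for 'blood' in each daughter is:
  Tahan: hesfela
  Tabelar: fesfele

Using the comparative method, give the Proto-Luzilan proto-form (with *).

*fespela

Position 7: Tahan has a, Tabelar has e. Tahan preserves a here (none of its changes turn any other segment into a), so the proto-segment is *a.
Position 4: Tahan has f, Tabelar has f. In Tahan, f can only continue *p, so the proto-segment is *p.
This points to *fespela. Verify forward in each daughter:
Tahan: *fespela > hespela > hesfela  (by unconditioned shift, unconditioned shift)
Tabelar: *fespela > fesfela > fesfele  (by unconditioned shift, vowel merger)
*fespela is the unique common source.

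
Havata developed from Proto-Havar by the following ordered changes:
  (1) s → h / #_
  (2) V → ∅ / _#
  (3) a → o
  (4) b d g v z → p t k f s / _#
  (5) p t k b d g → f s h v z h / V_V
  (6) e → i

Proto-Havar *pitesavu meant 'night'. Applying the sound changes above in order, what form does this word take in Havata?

pisisof

Havata: *pitesavu
  pitesavu (rule 1 does not apply)
  pitesavu → pitesav   [apocope]
  pitesav → pitesov   [vowel merger]
  pitesov → pitesof   [final devoicing]
  pitesof → pisesof   [intervocalic lenition]
  pisesof → pisisof   [vowel merger]
  giving Havata pisisof.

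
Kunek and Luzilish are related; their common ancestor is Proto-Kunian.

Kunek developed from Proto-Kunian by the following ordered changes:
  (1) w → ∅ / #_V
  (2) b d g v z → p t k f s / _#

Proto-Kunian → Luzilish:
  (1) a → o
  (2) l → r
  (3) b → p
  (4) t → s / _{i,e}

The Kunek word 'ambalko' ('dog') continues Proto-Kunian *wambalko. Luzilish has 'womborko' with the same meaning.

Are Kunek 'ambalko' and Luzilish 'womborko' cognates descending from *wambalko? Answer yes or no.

Derive the expected Luzilish reflex of *wambalko:
Luzilish: start from *wambalko.
  rule 1 (vowel merger): wambalko → wombolko
  rule 2 (unconditioned shift): wombolko → womborko
  rule 3 (unconditioned shift): womborko → womporko
  rule 4: no change — womporko
  ⇒ Luzilish womporko
The regular Luzilish reflex would be 'womporko', but the attested form is 'womborko'. The correspondence is irregular, so they are not cognates (the Luzilish form has a different source).

no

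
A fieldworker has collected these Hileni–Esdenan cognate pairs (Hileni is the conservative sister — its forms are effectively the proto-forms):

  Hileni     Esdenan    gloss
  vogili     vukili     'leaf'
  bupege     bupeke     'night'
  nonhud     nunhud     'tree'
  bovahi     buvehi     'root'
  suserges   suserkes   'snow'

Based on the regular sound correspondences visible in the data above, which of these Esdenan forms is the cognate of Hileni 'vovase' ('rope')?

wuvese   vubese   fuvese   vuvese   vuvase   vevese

vuvese

bovahi ~ buvehi — Hileni o corresponds to Esdenan u after a consonant, before a labial obstruent.
bovahi ~ buvehi — Hileni a corresponds to Esdenan e after a consonant, before a consonant other than r, m, n, p, b, f, v.
Applying these to Hileni 'vovase':
  vovase → vuvase   (o→u after a consonant, before a labial obstruent)
  vuvase → vuvese   (a→e after a consonant, before a consonant other than r, m, n, p, b, f, v)
So the Esdenan cognate is 'vuvese'.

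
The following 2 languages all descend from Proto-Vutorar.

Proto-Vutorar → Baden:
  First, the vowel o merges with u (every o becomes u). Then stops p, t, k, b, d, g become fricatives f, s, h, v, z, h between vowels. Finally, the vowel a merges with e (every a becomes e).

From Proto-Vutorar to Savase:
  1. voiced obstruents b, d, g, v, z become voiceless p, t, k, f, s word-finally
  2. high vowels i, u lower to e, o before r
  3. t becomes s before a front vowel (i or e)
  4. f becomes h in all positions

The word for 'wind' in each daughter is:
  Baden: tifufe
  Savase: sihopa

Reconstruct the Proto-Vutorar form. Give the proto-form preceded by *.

Position 1: Baden has t, Savase has s. Baden preserves t here (none of its changes turn any other segment into t), so the proto-segment is *t.
Position 4: Baden has u, Savase has o. Taking the neighbouring segments as reconstructed: Baden u could go back to *o or *u; Savase o can only go back to *o — the one source consistent with every daughter is *o.
Position 5: Baden has f, Savase has p. Taking the neighbouring segments as reconstructed: Baden f could go back to *p or *f; Savase p can only go back to *p — the one source consistent with every daughter is *p.
Verify the candidate proto-form against each daughter:
Baden: *tifopa > tifupa > tifufa > tifufe  (by vowel merger, intervocalic lenition, vowel merger)
Savase: *tifopa > sifopa > sihopa  (by palatalisation, unconditioned shift)
*tifopa is the unique common source.

*tifopa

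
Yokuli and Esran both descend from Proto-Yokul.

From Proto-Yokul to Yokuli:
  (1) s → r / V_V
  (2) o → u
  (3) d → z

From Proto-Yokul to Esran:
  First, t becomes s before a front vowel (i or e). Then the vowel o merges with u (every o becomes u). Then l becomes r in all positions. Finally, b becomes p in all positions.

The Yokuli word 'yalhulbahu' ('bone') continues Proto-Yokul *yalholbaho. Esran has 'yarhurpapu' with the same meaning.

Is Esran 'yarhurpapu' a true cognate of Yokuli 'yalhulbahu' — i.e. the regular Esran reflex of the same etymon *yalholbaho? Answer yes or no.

no

Derive the expected Esran reflex of *yalholbaho:
Esran: start from *yalholbaho.
  rule 1: no change — yalholbaho
  rule 2 (vowel merger): yalholbaho → yalhulbahu
  rule 3 (unconditioned shift): yalhulbahu → yarhurbahu
  rule 4 (unconditioned shift): yarhurbahu → yarhurpahu
  ⇒ Esran yarhurpahu
The regular Esran reflex would be 'yarhurpahu', but the attested form is 'yarhurpapu'. The correspondence is irregular, so they are not cognates (the Esran form has a different source).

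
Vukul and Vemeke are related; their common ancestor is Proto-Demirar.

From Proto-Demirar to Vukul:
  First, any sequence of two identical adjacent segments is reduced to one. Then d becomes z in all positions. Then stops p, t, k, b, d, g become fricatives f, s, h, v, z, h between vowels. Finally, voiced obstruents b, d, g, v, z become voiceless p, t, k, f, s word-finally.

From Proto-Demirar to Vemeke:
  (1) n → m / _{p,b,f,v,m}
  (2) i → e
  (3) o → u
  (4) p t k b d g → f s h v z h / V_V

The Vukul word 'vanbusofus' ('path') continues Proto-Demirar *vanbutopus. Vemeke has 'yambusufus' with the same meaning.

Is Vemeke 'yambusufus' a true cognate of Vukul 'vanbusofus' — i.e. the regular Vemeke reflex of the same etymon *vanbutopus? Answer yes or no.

Derive the expected Vemeke reflex of *vanbutopus:
Vemeke: start from *vanbutopus.
  rule 1 (nasal place assimilation): vanbutopus → vambutopus
  rule 2: no change — vambutopus
  rule 3 (vowel merger): vambutopus → vambutupus
  rule 4 (intervocalic lenition): vambutupus → vambusufus
  ⇒ Vemeke vambusufus
The regular Vemeke reflex would be 'vambusufus', but the attested form is 'yambusufus'. The correspondence is irregular, so they are not cognates (the Vemeke form has a different source).

no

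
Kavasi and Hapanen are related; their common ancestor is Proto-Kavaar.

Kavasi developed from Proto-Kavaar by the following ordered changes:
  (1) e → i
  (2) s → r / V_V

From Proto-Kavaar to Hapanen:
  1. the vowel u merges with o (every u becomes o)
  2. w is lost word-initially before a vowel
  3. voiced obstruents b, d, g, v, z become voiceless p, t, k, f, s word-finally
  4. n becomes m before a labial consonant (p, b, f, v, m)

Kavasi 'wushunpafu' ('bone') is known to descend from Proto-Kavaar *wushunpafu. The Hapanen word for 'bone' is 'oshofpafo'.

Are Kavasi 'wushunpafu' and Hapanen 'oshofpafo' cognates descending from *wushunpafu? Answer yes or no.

Derive the expected Hapanen reflex of *wushunpafu:
Hapanen: *wushunpafu > woshonpafo > oshonpafo > oshompafo  (by vowel merger, glide loss, nasal place assimilation)
The regular Hapanen reflex would be 'oshompafo', but the attested form is 'oshofpafo'. The correspondence is irregular, so they are not cognates (the Hapanen form has a different source).

no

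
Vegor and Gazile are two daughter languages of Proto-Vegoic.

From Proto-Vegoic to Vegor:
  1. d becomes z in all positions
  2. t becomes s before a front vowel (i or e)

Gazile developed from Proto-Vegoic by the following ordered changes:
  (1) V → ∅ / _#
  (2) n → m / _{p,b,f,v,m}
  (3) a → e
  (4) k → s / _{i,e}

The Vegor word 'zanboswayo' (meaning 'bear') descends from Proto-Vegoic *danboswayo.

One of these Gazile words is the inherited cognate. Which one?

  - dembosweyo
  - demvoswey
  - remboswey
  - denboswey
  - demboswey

demboswey

Gazile: *danboswayo
  danboswayo → danbosway   [apocope]
  danbosway → dambosway   [nasal place assimilation]
  dambosway → demboswey   [vowel merger]
  demboswey (rule 4 does not apply)
  giving Gazile demboswey.
Only 'demboswey' matches the regular Gazile development of *danboswayo.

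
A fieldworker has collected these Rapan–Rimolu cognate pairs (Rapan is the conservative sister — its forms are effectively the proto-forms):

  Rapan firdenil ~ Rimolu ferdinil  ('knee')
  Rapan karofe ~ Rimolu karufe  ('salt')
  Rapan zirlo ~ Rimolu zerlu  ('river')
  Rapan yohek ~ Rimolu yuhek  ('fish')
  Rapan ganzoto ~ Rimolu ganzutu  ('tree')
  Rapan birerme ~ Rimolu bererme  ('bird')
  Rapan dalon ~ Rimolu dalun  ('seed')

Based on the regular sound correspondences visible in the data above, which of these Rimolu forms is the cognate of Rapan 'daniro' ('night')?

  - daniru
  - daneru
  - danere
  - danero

daneru

firdenil ~ ferdinil, zirlo ~ zerlu — Rapan i corresponds to Rimolu e after a consonant, before r.
zirlo ~ zerlu, ganzoto ~ ganzutu — Rapan o corresponds to Rimolu u word-finally.
Applying these to Rapan 'daniro':
  daniro → danero   (i→e after a consonant, before r)
  danero → daneru   (o→u word-finally)
So the Rimolu cognate is 'daneru'.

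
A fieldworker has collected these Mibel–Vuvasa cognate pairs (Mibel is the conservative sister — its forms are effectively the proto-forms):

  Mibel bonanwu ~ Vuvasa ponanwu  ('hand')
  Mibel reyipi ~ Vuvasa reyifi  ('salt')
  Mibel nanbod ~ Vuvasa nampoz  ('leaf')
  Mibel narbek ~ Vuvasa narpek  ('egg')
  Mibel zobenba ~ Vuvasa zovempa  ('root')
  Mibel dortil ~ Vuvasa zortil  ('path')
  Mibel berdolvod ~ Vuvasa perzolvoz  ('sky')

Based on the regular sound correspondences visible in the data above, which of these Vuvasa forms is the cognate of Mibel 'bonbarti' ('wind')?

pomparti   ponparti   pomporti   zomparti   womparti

bonanwu ~ ponanwu — Mibel b corresponds to Vuvasa p word-initially before a back vowel.
nanbod ~ nampoz, zobenba ~ zovempa — Mibel n corresponds to Vuvasa m after a vowel, before a labial obstruent.
zobenba ~ zovempa — Mibel b corresponds to Vuvasa p after a consonant, before a back vowel.
Applying these to Mibel 'bonbarti':
  bonbarti → ponbarti   (b→p word-initially before a back vowel)
  ponbarti → pombarti   (n→m after a vowel, before a labial obstruent)
  pombarti → pomparti   (b→p after a consonant, before a back vowel)
So the Vuvasa cognate is 'pomparti'.

pomparti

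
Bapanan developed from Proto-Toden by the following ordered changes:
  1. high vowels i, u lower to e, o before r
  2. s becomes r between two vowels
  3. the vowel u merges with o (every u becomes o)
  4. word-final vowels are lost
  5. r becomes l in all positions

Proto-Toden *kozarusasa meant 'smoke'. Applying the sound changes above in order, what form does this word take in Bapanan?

Bapanan: *kozarusasa
  kozarusasa (rule 1 does not apply)
  kozarusasa → kozarurara   [rhotacism]
  kozarurara → kozarorara   [vowel merger]
  kozarorara → kozarorar   [apocope]
  kozarorar → kozalolal   [unconditioned shift]
  giving Bapanan kozalolal.

kozalolal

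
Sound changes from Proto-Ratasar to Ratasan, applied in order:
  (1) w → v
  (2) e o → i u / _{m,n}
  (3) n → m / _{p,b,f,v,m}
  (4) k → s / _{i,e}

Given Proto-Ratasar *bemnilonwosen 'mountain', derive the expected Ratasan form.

bimnilumvosin

Ratasan: *bemnilonwosen
  bemnilonwosen → bemnilonvosen   [unconditioned shift]
  bemnilonvosen → bimnilunvosin   [pre-nasal raising]
  bimnilunvosin → bimnilumvosin   [nasal place assimilation]
  bimnilumvosin (rule 4 does not apply)
  giving Ratasan bimnilumvosin.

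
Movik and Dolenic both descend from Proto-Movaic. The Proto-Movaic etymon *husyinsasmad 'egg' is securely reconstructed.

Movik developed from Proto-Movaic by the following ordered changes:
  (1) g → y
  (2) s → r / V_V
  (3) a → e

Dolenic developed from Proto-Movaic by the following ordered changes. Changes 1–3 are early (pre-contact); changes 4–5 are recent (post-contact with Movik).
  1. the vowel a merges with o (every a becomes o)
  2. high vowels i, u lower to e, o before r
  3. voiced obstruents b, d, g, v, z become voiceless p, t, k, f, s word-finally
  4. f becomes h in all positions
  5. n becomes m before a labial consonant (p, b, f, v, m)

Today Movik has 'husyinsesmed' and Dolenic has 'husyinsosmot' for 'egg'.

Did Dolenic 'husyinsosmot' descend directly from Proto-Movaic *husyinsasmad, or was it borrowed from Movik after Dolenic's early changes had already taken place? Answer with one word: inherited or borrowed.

If inherited, *husyinsasmad would pass through all of Dolenic's changes:
Dolenic: start from *husyinsasmad.
  rule 1 (vowel merger): husyinsasmad → husyinsosmod
  rule 2: no change — husyinsosmod
  rule 3 (final devoicing): husyinsosmod → husyinsosmot
  rule 4: no change — husyinsosmot
  rule 5: no change — husyinsosmot
  ⇒ Dolenic husyinsosmot
If borrowed from Movik 'husyinsesmed' after the early changes, it would undergo only the recent ones:
  rule 4 (unconditioned shift): no change (husyinsesmed)
  rule 5 (nasal place assimilation): no change (husyinsesmed)
  ⇒ as a loan: husyinsesmed
Dolenic 'husyinsosmot' matches the inherited outcome exactly, so it is an inherited cognate, not a loan.

inherited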